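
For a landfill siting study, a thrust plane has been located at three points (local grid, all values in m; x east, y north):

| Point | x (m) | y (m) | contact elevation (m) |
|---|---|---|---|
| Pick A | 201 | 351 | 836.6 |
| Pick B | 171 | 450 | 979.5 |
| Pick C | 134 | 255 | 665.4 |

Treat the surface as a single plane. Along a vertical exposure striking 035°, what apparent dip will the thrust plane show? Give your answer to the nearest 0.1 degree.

Let the plane be z = a·x + b·y + c.
Pick B−Pick A: −30a + 99b = 142.9;  Pick C−Pick A: −67a − 96b = −171.2.
Solving gives a = 0.33958, b = 1.54634.
Unit vector along 035° is (sin 35°, cos 35°) = (0.5736, 0.8192).
Slope in that direction = a·(0.5736) + b·(0.8192) = 1.46146.
Apparent dip = arctan|1.46146| = 55.6° (true dip is 57.7°, so apparent ≤ true as expected).

55.6°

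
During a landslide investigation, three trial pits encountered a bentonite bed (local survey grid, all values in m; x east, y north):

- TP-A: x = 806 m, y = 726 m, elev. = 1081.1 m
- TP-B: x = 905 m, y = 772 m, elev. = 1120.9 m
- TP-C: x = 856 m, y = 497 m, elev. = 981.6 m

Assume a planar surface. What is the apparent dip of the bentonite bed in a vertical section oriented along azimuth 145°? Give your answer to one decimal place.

Two edge vectors: TP-A→TP-B = (99, 46, 39.8), TP-A→TP-C = (50, -229, -99.5).
Normal n = (TP-A→TP-B) × (TP-A→TP-C) = (4537.2, 11840.5, -24971).
So ∂z/∂x = −n_x/n_z = 0.18170 and ∂z/∂y = −n_y/n_z = 0.47417.
Unit vector along 145° is (sin 145°, cos 145°) = (0.5736, -0.8192).
Slope in that direction = a·(0.5736) + b·(-0.8192) = −0.28420.
Apparent dip = arctan|0.28420| = 15.9° (true dip is 26.9°, so apparent ≤ true as expected).

15.9°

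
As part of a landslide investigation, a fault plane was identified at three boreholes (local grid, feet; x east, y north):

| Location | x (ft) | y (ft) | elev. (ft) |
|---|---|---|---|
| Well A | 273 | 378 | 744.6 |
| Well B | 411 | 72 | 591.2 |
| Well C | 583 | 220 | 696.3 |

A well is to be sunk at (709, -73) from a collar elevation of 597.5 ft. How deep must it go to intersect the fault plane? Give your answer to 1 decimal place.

48.9 ft

Two edge vectors: Well A→Well B = (138, -306, -153.4), Well A→Well C = (310, -158, -48.3).
Normal n = (Well A→Well B) × (Well A→Well C) = (-9457.4, -40888.6, 73056).
So ∂z/∂x = −n_x/n_z = 0.12945 and ∂z/∂y = −n_y/n_z = 0.55969.
Intercept c from Well A: 744.6 − 35.34 − 211.56 = 497.70.
At (709, -73): z_contact = 91.78 − 40.86 + 497.70 = 548.62 ft.
Depth below ground = 597.5 − 548.62 = 48.9 ft.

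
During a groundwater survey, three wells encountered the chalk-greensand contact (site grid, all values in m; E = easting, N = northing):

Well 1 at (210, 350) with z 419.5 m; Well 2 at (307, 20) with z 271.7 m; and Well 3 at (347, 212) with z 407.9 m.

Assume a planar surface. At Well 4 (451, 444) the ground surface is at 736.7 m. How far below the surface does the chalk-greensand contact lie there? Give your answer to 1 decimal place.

Two edge vectors: Well 1→Well 2 = (97, -330, -147.8), Well 1→Well 3 = (137, -138, -11.6).
Normal n = (Well 1→Well 2) × (Well 1→Well 3) = (-16568.4, -19123.4, 31824).
So ∂z/∂E = −n_x/n_z = 0.52063 and ∂z/∂N = −n_y/n_z = 0.60091.
Intercept c from Well 1: 419.5 − 109.33 − 210.32 = 99.85.
At (451, 444): z_contact = 234.80 + 266.80 + 99.85 = 601.46 m.
Depth below ground = 736.7 − 601.46 = 135.2 m.

135.2 m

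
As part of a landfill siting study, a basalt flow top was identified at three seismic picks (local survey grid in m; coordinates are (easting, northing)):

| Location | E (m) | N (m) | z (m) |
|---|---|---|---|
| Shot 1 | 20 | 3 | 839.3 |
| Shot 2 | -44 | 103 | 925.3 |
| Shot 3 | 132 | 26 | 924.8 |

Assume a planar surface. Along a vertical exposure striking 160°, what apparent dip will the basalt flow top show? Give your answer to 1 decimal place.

43.3°

Let the plane be z = a·E + b·N + c.
Shot 2−Shot 1: −64a + 100b = 86;  Shot 3−Shot 1: 112a + 23b = 85.5.
Solving gives a = 0.51862, b = 1.19192.
Unit vector along 160° is (sin 160°, cos 160°) = (0.3420, -0.9397).
Slope in that direction = a·(0.3420) + b·(-0.9397) = −0.94266.
Apparent dip = arctan|0.94266| = 43.3° (true dip is 52.4°, so apparent ≤ true as expected).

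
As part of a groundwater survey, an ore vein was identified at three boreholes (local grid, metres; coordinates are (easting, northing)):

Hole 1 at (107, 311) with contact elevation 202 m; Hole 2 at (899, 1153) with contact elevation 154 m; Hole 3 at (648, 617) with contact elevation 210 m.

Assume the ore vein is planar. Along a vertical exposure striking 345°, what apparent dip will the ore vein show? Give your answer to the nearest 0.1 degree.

Two edge vectors: Hole 1→Hole 2 = (792, 842, -48), Hole 1→Hole 3 = (541, 306, 8).
Normal n = (Hole 1→Hole 2) × (Hole 1→Hole 3) = (21424, -32304, -213170).
So ∂z/∂E = −n_x/n_z = 0.10050 and ∂z/∂N = −n_y/n_z = −0.15154.
Unit vector along 345° is (sin 345°, cos 345°) = (-0.2588, 0.9659).
Slope in that direction = a·(-0.2588) + b·(0.9659) = −0.17239.
Apparent dip = arctan|0.17239| = 9.8° (true dip is 10.3°, so apparent ≤ true as expected).

9.8°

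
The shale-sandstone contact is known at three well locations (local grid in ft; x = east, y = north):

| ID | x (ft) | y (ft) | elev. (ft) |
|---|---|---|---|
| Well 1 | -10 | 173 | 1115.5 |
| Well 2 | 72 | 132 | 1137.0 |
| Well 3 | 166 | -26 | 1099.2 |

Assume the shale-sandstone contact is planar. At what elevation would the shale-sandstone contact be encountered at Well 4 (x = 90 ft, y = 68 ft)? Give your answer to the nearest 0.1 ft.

Let the plane be z = a·x + b·y + c.
Well 2−Well 1: 82a − 41b = 21.5;  Well 3−Well 1: 176a − 199b = −16.3.
Solving gives a = 0.54348, b = 0.56258.
Then c = 1115.5 − a·-10 − b·173 = 1023.61.
At (90, 68): z = 48.9 + 38.3 + 1023.61 = 1110.8 ft.

1110.8 ft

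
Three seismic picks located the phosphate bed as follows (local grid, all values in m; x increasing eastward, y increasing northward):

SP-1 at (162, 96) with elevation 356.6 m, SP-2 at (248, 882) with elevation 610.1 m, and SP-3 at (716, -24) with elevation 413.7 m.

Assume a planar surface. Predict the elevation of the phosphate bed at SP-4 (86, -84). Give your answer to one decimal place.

Let the plane be z = a·x + b·y + c.
SP-2−SP-1: 86a + 786b = 253.5;  SP-3−SP-1: 554a − 120b = 57.1.
Solving gives a = 0.16892, b = 0.30404.
Then c = 356.6 − a·162 − b·96 = 300.05.
At (86, -84): z = 14.5 − 25.5 + 300.05 = 289.0 m.

289.0 m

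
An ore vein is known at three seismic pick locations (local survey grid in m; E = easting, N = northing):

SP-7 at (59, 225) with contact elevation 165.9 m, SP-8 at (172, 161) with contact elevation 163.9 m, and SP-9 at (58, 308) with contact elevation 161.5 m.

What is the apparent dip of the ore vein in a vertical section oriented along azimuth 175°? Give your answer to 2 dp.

2.82°

Two edge vectors: SP-7→SP-8 = (113, -64, -2), SP-7→SP-9 = (-1, 83, -4.4).
Normal n = (SP-7→SP-8) × (SP-7→SP-9) = (447.6, 499.2, 9315).
So ∂z/∂E = −n_x/n_z = −0.04805 and ∂z/∂N = −n_y/n_z = −0.05359.
Unit vector along 175° is (sin 175°, cos 175°) = (0.0872, -0.9962).
Slope in that direction = a·(0.0872) + b·(-0.9962) = 0.04920.
Apparent dip = arctan|0.04920| = 2.82° (true dip is 4.1°, so apparent ≤ true as expected).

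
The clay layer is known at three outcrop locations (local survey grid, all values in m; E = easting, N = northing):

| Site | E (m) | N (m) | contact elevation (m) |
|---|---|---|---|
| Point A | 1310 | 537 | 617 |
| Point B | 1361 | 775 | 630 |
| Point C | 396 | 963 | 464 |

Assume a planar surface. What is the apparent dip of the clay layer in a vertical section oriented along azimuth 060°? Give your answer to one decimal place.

Two edge vectors: Point A→Point B = (51, 238, 13), Point A→Point C = (-914, 426, -153).
Normal n = (Point A→Point B) × (Point A→Point C) = (-41952, -4079, 239258).
So ∂z/∂E = −n_x/n_z = 0.17534 and ∂z/∂N = −n_y/n_z = 0.01705.
Unit vector along 060° is (sin 60°, cos 60°) = (0.8660, 0.5000).
Slope in that direction = a·(0.8660) + b·(0.5000) = 0.16037.
Apparent dip = arctan|0.16037| = 9.1° (true dip is 10.0°, so apparent ≤ true as expected).

9.1°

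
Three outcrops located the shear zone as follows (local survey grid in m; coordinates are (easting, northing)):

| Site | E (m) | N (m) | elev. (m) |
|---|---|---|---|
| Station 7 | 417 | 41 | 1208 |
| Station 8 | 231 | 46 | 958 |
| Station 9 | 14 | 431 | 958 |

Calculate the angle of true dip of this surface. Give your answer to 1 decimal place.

57.4°

Let the plane be z = a·E + b·N + c.
Station 8−Station 7: −186a + 5b = −250;  Station 9−Station 7: −403a + 390b = −250.
Solving gives a = 1.36476, b = 0.76923.
Gradient magnitude |∇z| = √(a² + b²) = √(1.86258 + 0.59172) = 1.56662.
True dip = arctan(1.56662) = 57.4°, dipping toward WSW (azimuth ≈ 241°).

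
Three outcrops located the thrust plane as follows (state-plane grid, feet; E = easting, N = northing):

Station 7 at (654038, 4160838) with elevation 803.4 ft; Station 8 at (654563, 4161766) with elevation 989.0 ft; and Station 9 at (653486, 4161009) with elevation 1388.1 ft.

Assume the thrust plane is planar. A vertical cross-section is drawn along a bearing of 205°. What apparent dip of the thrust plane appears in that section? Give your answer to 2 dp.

Let the plane be z = a·E + b·N + c.
Station 8−Station 7: 525a + 928b = 185.6;  Station 9−Station 7: −552a + 171b = 584.7.
Solving gives a = −0.84857, b = 0.68006.
Unit vector along 205° is (sin 205°, cos 205°) = (-0.4226, -0.9063).
Slope in that direction = a·(-0.4226) + b·(-0.9063) = −0.25773.
Apparent dip = arctan|0.25773| = 14.45° (true dip is 47.4°, so apparent ≤ true as expected).

14.45°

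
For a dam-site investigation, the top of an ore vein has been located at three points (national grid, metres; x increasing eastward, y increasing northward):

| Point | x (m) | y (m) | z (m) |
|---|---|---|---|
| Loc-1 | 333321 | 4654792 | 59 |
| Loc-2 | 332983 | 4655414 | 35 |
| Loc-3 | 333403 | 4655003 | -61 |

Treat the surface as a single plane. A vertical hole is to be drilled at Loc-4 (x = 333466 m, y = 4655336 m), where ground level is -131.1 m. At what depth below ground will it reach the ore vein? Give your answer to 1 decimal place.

81.5 m

Two edge vectors: Loc-1→Loc-2 = (-338, 622, -24), Loc-1→Loc-3 = (82, 211, -120).
Normal n = (Loc-1→Loc-2) × (Loc-1→Loc-3) = (-69576, -42528, -122322).
So ∂z/∂x = −n_x/n_z = −0.568793839 and ∂z/∂y = −n_y/n_z = −0.347672536.
Intercept c from Loc-1: 59 + 189590.93 + 1618343.34 = 1807993.27.
At (333466, 4655336): z_contact = −189673.41 − 1618532.48 + 1807993.27 = -212.61 m.
Depth below ground = -131.1 − (-212.61) = 81.5 m.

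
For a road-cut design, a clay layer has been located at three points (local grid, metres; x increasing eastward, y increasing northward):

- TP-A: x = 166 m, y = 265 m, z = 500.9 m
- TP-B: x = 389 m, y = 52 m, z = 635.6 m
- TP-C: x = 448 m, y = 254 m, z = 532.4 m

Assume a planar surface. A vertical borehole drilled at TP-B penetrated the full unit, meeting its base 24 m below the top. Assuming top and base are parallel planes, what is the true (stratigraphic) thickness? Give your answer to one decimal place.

21.1 m

Two edge vectors: TP-A→TP-B = (223, -213, 134.7), TP-A→TP-C = (282, -11, 31.5).
Normal n = (TP-A→TP-B) × (TP-A→TP-C) = (-5227.8, 30960.9, 57613).
So ∂z/∂x = −n_x/n_z = 0.09074 and ∂z/∂y = −n_y/n_z = −0.53739.
|∇z| = √(a²+b²) = 0.54500, so dip δ = arctan(0.54500) = 28.59°.
True thickness = vertical thickness × cos δ = 24 × cos 28.59° = 21.1 m.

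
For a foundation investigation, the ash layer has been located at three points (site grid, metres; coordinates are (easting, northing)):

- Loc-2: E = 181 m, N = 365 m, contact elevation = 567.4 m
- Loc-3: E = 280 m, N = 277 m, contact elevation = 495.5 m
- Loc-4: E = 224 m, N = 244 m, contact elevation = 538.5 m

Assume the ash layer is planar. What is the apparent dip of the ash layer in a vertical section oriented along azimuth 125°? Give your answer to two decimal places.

30.93°

Two edge vectors: Loc-2→Loc-3 = (99, -88, -71.9), Loc-2→Loc-4 = (43, -121, -28.9).
Normal n = (Loc-2→Loc-3) × (Loc-2→Loc-4) = (-6156.7, -230.6, -8195).
So ∂z/∂E = −n_x/n_z = −0.75128 and ∂z/∂N = −n_y/n_z = −0.02814.
Unit vector along 125° is (sin 125°, cos 125°) = (0.8192, -0.5736).
Slope in that direction = a·(0.8192) + b·(-0.5736) = −0.59927.
Apparent dip = arctan|0.59927| = 30.93° (true dip is 36.9°, so apparent ≤ true as expected).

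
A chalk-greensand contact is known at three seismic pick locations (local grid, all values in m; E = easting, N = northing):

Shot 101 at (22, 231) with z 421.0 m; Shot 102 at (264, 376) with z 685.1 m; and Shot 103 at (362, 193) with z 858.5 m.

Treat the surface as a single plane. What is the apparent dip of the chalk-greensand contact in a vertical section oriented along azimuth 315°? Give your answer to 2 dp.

47.27°

Let the plane be z = a·E + b·N + c.
Shot 102−Shot 101: 242a + 145b = 264.1;  Shot 103−Shot 101: 340a − 38b = 437.5.
Solving gives a = 1.25604, b = −0.27491.
Unit vector along 315° is (sin 315°, cos 315°) = (-0.7071, 0.7071).
Slope in that direction = a·(-0.7071) + b·(0.7071) = −1.08254.
Apparent dip = arctan|1.08254| = 47.27° (true dip is 52.1°, so apparent ≤ true as expected).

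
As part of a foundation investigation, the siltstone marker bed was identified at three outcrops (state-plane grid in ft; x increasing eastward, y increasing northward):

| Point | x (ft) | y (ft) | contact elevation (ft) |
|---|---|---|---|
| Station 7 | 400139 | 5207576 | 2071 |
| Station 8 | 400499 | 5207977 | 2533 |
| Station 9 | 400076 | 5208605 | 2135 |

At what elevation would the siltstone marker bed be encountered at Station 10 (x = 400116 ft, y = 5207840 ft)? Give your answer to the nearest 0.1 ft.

Let the plane be z = a·x + b·y + c.
Station 8−Station 7: 360a + 401b = 462;  Station 9−Station 7: −63a + 1029b = 64.
Solving gives a = 1.136544327, b = 0.131780654.
Then c = 2071 − a·400139 − b·5207576 = −1138962.48.
At (400116, 5207840): z = 454749.6 + 686292.6 − 1138962.48 = 2079.6 ft.

2079.6 ft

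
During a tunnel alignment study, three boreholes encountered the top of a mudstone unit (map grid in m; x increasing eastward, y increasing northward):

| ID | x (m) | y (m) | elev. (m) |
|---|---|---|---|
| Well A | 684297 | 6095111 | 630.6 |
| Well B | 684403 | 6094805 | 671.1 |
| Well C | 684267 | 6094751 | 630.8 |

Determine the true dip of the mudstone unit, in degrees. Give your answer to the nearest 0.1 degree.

Two edge vectors: Well A→Well B = (106, -306, 40.5), Well A→Well C = (-30, -360, 0.2).
Normal n = (Well A→Well B) × (Well A→Well C) = (14518.8, -1236.2, -47340).
So ∂z/∂x = −n_x/n_z = 0.30669 and ∂z/∂y = −n_y/n_z = −0.02611.
Gradient magnitude |∇z| = √(a² + b²) = √(0.09406 + 0.00068) = 0.30780.
True dip = arctan(0.30780) = 17.1°, dipping toward W (azimuth ≈ 275°).

17.1°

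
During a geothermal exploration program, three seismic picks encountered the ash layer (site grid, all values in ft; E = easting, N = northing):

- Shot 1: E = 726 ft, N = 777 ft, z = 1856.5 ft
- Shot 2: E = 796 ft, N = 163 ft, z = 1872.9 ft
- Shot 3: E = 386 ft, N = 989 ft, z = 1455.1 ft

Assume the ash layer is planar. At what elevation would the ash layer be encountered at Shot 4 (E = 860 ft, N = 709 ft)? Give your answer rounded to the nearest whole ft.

Let the plane be z = a·E + b·N + c.
Shot 2−Shot 1: 70a − 614b = 16.4;  Shot 3−Shot 1: −340a + 212b = −401.4.
Solving gives a = 1.25301, b = 0.11614.
Then c = 1856.5 − a·726 − b·777 = 856.58.
At (860, 709): z = 1077.6 + 82.3 + 856.58 = 2016.5 ft.

2017 ft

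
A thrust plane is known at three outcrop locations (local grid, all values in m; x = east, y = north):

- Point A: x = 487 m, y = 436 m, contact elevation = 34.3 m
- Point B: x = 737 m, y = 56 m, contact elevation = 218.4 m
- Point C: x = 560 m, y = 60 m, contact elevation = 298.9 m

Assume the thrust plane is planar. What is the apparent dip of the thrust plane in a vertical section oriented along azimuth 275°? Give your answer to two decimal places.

21.88°

Two edge vectors: Point A→Point B = (250, -380, 184.1), Point A→Point C = (73, -376, 264.6).
Normal n = (Point A→Point B) × (Point A→Point C) = (-31326.4, -52710.7, -66260).
So ∂z/∂x = −n_x/n_z = −0.47278 and ∂z/∂y = −n_y/n_z = −0.79551.
Unit vector along 275° is (sin 275°, cos 275°) = (-0.9962, 0.0872).
Slope in that direction = a·(-0.9962) + b·(0.0872) = 0.40165.
Apparent dip = arctan|0.40165| = 21.88° (true dip is 42.8°, so apparent ≤ true as expected).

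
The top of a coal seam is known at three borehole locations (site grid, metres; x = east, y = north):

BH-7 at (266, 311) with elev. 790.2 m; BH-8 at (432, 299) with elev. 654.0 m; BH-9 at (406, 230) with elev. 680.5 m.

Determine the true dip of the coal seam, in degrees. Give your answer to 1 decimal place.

39.7°

Let the plane be z = a·x + b·y + c.
BH-8−BH-7: 166a − 12b = −136.2;  BH-9−BH-7: 140a − 81b = −109.7.
Solving gives a = −0.82575, b = −0.07290.
Gradient magnitude |∇z| = √(a² + b²) = √(0.68187 + 0.00532) = 0.82896.
True dip = arctan(0.82896) = 39.7°, dipping toward E (azimuth ≈ 085°).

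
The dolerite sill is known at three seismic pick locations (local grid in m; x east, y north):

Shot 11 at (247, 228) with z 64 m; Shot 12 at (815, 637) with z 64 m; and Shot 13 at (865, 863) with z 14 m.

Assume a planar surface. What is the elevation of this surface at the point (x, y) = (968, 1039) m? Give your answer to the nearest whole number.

-13 m

Let the plane be z = a·x + b·y + c.
Shot 12−Shot 11: 568a + 409b = 0;  Shot 13−Shot 11: 618a + 635b = −50.
Solving gives a = 0.18950, b = −0.26316.
Then c = 64 − a·247 − b·228 = 77.20.
At (968, 1039): z = 183.4 − 273.4 + 77.20 = -12.8 m.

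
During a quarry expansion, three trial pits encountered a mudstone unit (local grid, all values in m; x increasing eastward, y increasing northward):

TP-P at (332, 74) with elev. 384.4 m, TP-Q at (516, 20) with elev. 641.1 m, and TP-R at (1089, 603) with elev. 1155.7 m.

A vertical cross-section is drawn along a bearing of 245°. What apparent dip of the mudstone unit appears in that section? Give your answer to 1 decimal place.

Two edge vectors: TP-P→TP-Q = (184, -54, 256.7), TP-P→TP-R = (757, 529, 771.3).
Normal n = (TP-P→TP-Q) × (TP-P→TP-R) = (-177444.5, 52402.7, 138214).
So ∂z/∂x = −n_x/n_z = 1.28384 and ∂z/∂y = −n_y/n_z = −0.37914.
Unit vector along 245° is (sin 245°, cos 245°) = (-0.9063, -0.4226).
Slope in that direction = a·(-0.9063) + b·(-0.4226) = −1.00332.
Apparent dip = arctan|1.00332| = 45.1° (true dip is 53.2°, so apparent ≤ true as expected).

45.1°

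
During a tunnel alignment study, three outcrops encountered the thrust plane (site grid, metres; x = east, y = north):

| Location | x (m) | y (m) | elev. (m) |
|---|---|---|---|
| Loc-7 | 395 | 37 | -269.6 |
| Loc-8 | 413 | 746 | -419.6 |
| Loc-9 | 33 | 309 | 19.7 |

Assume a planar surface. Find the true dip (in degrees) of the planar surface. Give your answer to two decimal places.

43.79°

Two edge vectors: Loc-7→Loc-8 = (18, 709, -150), Loc-7→Loc-9 = (-362, 272, 289.3).
Normal n = (Loc-7→Loc-8) × (Loc-7→Loc-9) = (245913.7, 49092.6, 261554).
So ∂z/∂x = −n_x/n_z = −0.94020 and ∂z/∂y = −n_y/n_z = −0.18770.
Gradient magnitude |∇z| = √(a² + b²) = √(0.88398 + 0.03523) = 0.95875.
True dip = arctan(0.95875) = 43.79°, dipping toward ENE (azimuth ≈ 079°).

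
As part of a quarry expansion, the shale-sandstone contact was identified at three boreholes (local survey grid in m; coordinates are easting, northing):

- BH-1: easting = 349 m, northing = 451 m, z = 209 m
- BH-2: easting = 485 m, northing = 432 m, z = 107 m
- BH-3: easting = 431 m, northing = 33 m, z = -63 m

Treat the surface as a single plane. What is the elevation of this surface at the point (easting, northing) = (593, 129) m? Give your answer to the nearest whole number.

-123 m

Let the plane be z = a·easting + b·northing + c.
BH-2−BH-1: 136a − 19b = −102;  BH-3−BH-1: 82a − 418b = −272.
Solving gives a = −0.67766, b = 0.51778.
Then c = 209 − a·349 − b·451 = 211.99.
At (593, 129): z = −401.9 + 66.8 + 211.99 = -123.1 m.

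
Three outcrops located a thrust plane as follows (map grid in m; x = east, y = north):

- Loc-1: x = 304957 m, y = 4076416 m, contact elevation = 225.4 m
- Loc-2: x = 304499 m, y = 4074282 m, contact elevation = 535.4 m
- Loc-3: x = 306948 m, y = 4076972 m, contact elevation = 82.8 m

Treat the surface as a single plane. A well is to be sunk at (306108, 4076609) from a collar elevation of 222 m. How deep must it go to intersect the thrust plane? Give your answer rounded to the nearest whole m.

Two edge vectors: Loc-1→Loc-2 = (-458, -2134, 310), Loc-1→Loc-3 = (1991, 556, -142.6).
Normal n = (Loc-1→Loc-2) × (Loc-1→Loc-3) = (131948.4, 551899.2, 3994146).
So ∂z/∂x = −n_x/n_z = −0.03303545 and ∂z/∂y = −n_y/n_z = −0.13817702.
Intercept c from Loc-1: 225.4 + 10074.39 + 563267.02 = 573566.81.
At (306108, 4076609): z_contact = −10112.4 − 563293.7 + 573566.81 = 160.7 m.
Depth below ground = 222 − 160.7 = 61 m.

61 m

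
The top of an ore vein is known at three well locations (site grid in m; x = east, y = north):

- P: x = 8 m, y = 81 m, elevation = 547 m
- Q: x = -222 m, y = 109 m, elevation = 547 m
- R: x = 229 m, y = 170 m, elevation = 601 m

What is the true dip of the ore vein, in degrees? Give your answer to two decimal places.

25.14°

Let the plane be z = a·x + b·y + c.
Q−P: −230a + 28b = 0;  R−P: 221a + 89b = 54.
Solving gives a = 0.05672, b = 0.46590.
Gradient magnitude |∇z| = √(a² + b²) = √(0.00322 + 0.21706) = 0.46934.
True dip = arctan(0.46934) = 25.14°, dipping toward S (azimuth ≈ 187°).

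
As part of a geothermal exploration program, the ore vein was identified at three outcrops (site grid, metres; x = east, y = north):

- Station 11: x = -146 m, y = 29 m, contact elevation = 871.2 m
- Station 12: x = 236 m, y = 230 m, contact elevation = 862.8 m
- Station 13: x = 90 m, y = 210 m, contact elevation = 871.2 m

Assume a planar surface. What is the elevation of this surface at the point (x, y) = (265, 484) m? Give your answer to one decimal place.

884.0 m

Two edge vectors: Station 11→Station 12 = (382, 201, -8.4), Station 11→Station 13 = (236, 181, 0).
Normal n = (Station 11→Station 12) × (Station 11→Station 13) = (1520.4, -1982.4, 21706).
So ∂z/∂x = −n_x/n_z = −0.07005 and ∂z/∂y = −n_y/n_z = 0.09133.
Intercept c from Station 11: 871.2 − 10.23 − 2.65 = 858.32.
At (265, 484): z = −18.6 + 44.2 + 858.32 = 884.0 m.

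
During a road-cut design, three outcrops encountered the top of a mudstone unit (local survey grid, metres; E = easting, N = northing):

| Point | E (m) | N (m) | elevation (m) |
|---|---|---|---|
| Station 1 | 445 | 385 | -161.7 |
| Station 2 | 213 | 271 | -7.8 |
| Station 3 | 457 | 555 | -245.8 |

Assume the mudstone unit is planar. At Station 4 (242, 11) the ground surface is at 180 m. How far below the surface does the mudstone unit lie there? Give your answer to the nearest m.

80 m

Two edge vectors: Station 1→Station 2 = (-232, -114, 153.9), Station 1→Station 3 = (12, 170, -84.1).
Normal n = (Station 1→Station 2) × (Station 1→Station 3) = (-16575.6, -17664.4, -38072).
So ∂z/∂E = −n_x/n_z = −0.43538 and ∂z/∂N = −n_y/n_z = −0.46397.
Intercept c from Station 1: -161.7 + 193.74 + 178.63 = 210.67.
At (242, 11): z_contact = −105.4 − 5.1 + 210.67 = 100.2 m.
Depth below ground = 180 − 100.2 = 80 m.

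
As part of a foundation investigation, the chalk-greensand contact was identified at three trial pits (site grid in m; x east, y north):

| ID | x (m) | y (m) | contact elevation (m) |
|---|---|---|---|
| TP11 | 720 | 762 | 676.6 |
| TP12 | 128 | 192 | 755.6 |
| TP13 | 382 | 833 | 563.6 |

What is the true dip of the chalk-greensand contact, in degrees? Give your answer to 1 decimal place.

Let the plane be z = a·x + b·y + c.
TP12−TP11: −592a − 570b = 79;  TP13−TP11: −338a + 71b = −113.
Solving gives a = 0.25055, b = −0.39881.
Gradient magnitude |∇z| = √(a² + b²) = √(0.06277 + 0.15905) = 0.47098.
True dip = arctan(0.47098) = 25.2°, dipping toward NNW (azimuth ≈ 328°).

25.2°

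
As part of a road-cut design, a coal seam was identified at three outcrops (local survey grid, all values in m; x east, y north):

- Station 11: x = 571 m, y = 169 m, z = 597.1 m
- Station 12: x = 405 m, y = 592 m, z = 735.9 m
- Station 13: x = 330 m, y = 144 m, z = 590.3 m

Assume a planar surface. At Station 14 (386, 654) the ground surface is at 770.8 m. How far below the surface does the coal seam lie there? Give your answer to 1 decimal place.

14.6 m

Let the plane be z = a·x + b·y + c.
Station 12−Station 11: −166a + 423b = 138.8;  Station 13−Station 11: −241a − 25b = −6.8.
Solving gives a = −0.00560, b = 0.32594.
Then c = 597.1 − a·571 − b·169 = 545.21.
At (386, 654): z_contact = −2.16 + 213.16 + 545.21 = 756.21 m.
Depth below ground = 770.8 − 756.21 = 14.6 m.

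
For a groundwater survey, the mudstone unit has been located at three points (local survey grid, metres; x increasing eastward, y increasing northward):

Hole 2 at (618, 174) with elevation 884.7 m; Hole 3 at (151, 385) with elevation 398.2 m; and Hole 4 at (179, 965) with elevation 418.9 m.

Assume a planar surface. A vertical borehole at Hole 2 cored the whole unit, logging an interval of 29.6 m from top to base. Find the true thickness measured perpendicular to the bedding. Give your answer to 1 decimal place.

20.6 m

Let the plane be z = a·x + b·y + c.
Hole 3−Hole 2: −467a + 211b = −486.5;  Hole 4−Hole 2: −439a + 791b = −465.8.
Solving gives a = 1.03530, b = −0.01429.
|∇z| = √(a²+b²) = 1.03540, so dip δ = arctan(1.03540) = 46.00°.
True thickness = vertical thickness × cos δ = 29.6 × cos 46.00° = 20.6 m.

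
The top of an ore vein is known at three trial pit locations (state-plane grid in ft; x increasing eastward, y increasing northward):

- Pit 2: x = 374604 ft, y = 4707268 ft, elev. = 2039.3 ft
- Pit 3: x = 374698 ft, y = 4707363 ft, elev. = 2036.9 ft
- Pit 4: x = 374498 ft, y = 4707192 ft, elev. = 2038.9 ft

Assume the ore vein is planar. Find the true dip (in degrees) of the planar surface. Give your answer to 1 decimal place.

Two edge vectors: Pit 2→Pit 3 = (94, 95, -2.4), Pit 2→Pit 4 = (-106, -76, -0.4).
Normal n = (Pit 2→Pit 3) × (Pit 2→Pit 4) = (-220.4, 292, 2926).
So ∂z/∂x = −n_x/n_z = 0.07532 and ∂z/∂y = −n_y/n_z = −0.09979.
Gradient magnitude |∇z| = √(a² + b²) = √(0.00567 + 0.00996) = 0.12503.
True dip = arctan(0.12503) = 7.1°, dipping toward NW (azimuth ≈ 323°).

7.1°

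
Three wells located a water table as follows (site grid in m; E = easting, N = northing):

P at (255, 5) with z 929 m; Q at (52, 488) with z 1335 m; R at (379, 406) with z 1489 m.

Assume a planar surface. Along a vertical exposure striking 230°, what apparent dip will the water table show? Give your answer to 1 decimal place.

53.1°

Let the plane be z = a·E + b·N + c.
Q−P: −203a + 483b = 406;  R−P: 124a + 401b = 560.
Solving gives a = 0.76205, b = 1.16086.
Unit vector along 230° is (sin 230°, cos 230°) = (-0.7660, -0.6428).
Slope in that direction = a·(-0.7660) + b·(-0.6428) = −1.32995.
Apparent dip = arctan|1.32995| = 53.1° (true dip is 54.2°, so apparent ≤ true as expected).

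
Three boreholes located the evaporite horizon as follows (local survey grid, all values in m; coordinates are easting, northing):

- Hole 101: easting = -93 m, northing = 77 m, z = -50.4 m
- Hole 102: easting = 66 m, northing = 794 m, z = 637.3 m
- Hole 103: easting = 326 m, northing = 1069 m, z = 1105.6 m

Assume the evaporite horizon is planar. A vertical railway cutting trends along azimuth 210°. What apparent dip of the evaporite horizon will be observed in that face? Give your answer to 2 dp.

Let the plane be z = a·easting + b·northing + c.
Hole 102−Hole 101: 159a + 717b = 687.7;  Hole 103−Hole 101: 419a + 992b = 1156.
Solving gives a = 1.02774, b = 0.73123.
Unit vector along 210° is (sin 210°, cos 210°) = (-0.5000, -0.8660).
Slope in that direction = a·(-0.5000) + b·(-0.8660) = −1.14713.
Apparent dip = arctan|1.14713| = 48.92° (true dip is 51.6°, so apparent ≤ true as expected).

48.92°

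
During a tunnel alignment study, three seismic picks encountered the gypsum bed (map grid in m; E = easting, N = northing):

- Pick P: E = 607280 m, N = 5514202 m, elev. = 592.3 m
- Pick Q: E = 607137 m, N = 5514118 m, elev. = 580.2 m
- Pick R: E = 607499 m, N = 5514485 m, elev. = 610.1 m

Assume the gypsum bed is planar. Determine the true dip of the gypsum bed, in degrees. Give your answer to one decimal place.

5.0°

Two edge vectors: Pick P→Pick Q = (-143, -84, -12.1), Pick P→Pick R = (219, 283, 17.8).
Normal n = (Pick P→Pick Q) × (Pick P→Pick R) = (1929.1, -104.5, -22073).
So ∂z/∂E = −n_x/n_z = 0.08740 and ∂z/∂N = −n_y/n_z = −0.00473.
Gradient magnitude |∇z| = √(a² + b²) = √(0.00764 + 0.00002) = 0.08752.
True dip = arctan(0.08752) = 5.0°, dipping toward W (azimuth ≈ 273°).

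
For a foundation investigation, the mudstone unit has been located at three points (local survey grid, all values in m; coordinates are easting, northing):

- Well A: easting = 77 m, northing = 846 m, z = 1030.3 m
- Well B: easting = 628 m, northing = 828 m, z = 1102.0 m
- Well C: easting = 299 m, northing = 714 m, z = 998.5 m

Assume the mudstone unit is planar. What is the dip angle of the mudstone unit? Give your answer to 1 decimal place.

26.9°

Two edge vectors: Well A→Well B = (551, -18, 71.7), Well A→Well C = (222, -132, -31.8).
Normal n = (Well A→Well B) × (Well A→Well C) = (10036.8, 33439.2, -68736).
So ∂z/∂easting = −n_x/n_z = 0.14602 and ∂z/∂northing = −n_y/n_z = 0.48649.
Gradient magnitude |∇z| = √(a² + b²) = √(0.02132 + 0.23667) = 0.50793.
True dip = arctan(0.50793) = 26.9°, dipping toward SSW (azimuth ≈ 197°).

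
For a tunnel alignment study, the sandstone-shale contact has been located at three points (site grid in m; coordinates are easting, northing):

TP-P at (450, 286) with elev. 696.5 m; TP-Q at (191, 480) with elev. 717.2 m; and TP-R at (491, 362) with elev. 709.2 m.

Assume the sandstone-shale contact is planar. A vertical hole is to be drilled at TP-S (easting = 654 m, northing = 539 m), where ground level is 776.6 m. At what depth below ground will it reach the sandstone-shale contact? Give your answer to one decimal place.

35.6 m

Two edge vectors: TP-P→TP-Q = (-259, 194, 20.7), TP-P→TP-R = (41, 76, 12.7).
Normal n = (TP-P→TP-Q) × (TP-P→TP-R) = (890.6, 4138, -27638).
So ∂z/∂easting = −n_x/n_z = 0.03222 and ∂z/∂northing = −n_y/n_z = 0.14972.
Intercept c from TP-P: 696.5 − 14.50 − 42.82 = 639.18.
At (654, 539): z_contact = 21.07 + 80.70 + 639.18 = 740.95 m.
Depth below ground = 776.6 − 740.95 = 35.6 m.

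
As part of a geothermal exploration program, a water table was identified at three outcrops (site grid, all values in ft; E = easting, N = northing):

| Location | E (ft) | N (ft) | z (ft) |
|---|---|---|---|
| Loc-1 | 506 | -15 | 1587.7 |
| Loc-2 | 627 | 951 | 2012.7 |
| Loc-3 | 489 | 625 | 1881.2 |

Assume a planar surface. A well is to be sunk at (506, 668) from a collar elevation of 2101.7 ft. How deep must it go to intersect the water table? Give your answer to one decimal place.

Let the plane be z = a·E + b·N + c.
Loc-2−Loc-1: 121a + 966b = 425;  Loc-3−Loc-1: −17a + 640b = 293.5.
Solving gives a = −0.12274, b = 0.45533.
Then c = 1587.7 − a·506 − b·-15 = 1656.64.
At (506, 668): z_contact = −62.11 + 304.16 + 1656.64 = 1898.69 ft.
Depth below ground = 2101.7 − 1898.69 = 203.0 ft.

203.0 ft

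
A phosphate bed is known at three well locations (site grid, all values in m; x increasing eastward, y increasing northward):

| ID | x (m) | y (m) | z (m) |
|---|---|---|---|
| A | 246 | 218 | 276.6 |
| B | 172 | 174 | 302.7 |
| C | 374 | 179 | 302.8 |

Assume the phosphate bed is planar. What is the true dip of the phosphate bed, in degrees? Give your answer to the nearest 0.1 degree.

31.8°

Let the plane be z = a·x + b·y + c.
B−A: −74a − 44b = 26.1;  C−A: 128a − 39b = 26.2.
Solving gives a = 0.01584, b = −0.61982.
Gradient magnitude |∇z| = √(a² + b²) = √(0.00025 + 0.38417) = 0.62002.
True dip = arctan(0.62002) = 31.8°, dipping toward N (azimuth ≈ 359°).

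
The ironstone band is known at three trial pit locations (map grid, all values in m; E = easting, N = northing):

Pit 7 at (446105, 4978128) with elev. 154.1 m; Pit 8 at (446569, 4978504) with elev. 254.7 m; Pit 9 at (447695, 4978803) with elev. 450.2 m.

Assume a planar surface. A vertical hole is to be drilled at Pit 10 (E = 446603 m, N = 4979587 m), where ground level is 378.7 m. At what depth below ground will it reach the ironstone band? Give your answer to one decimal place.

33.0 m

Two edge vectors: Pit 7→Pit 8 = (464, 376, 100.6), Pit 7→Pit 9 = (1590, 675, 296.1).
Normal n = (Pit 7→Pit 8) × (Pit 7→Pit 9) = (43428.6, 22563.6, -284640).
So ∂z/∂E = −n_x/n_z = 0.152573777 and ∂z/∂N = −n_y/n_z = 0.079270658.
Intercept c from Pit 7: 154.1 − 68063.92 − 394619.48 = −462529.31.
At (446603, 4979587): z_contact = 68139.91 + 394735.14 − 462529.31 = 345.74 m.
Depth below ground = 378.7 − 345.74 = 33.0 m.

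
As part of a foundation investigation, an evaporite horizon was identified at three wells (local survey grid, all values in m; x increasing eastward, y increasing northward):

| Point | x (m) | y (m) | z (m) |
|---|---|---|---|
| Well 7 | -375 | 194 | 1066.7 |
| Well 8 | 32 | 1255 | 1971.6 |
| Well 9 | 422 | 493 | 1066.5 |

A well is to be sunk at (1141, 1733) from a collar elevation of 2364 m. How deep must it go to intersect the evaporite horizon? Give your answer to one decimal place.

331.0 m

Two edge vectors: Well 7→Well 8 = (407, 1061, 904.9), Well 7→Well 9 = (797, 299, -0.2).
Normal n = (Well 7→Well 8) × (Well 7→Well 9) = (-270777.3, 721286.7, -723924).
So ∂z/∂x = −n_x/n_z = −0.374041 and ∂z/∂y = −n_y/n_z = 0.996357.
Intercept c from Well 7: 1066.7 − 140.27 − 193.29 = 733.14.
At (1141, 1733): z_contact = −426.78 + 1726.69 + 733.14 = 2033.05 m.
Depth below ground = 2364 − 2033.05 = 331.0 m.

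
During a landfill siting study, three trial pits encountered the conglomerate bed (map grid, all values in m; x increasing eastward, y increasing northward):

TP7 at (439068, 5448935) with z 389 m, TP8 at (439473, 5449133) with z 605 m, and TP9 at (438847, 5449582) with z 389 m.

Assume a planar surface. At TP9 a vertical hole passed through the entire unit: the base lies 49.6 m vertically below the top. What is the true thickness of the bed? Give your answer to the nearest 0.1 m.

Let the plane be z = a·x + b·y + c.
TP8−TP7: 405a + 198b = 216;  TP9−TP7: −221a + 647b = 0.
Solving gives a = 0.45702, b = 0.15611.
|∇z| = √(a²+b²) = 0.48294, so dip δ = arctan(0.48294) = 25.78°.
True thickness = vertical thickness × cos δ = 49.6 × cos 25.78° = 44.7 m.

44.7 m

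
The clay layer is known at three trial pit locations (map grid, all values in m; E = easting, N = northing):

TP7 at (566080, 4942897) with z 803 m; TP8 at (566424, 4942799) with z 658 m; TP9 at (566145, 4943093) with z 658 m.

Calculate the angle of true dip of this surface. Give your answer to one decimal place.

38.5°

Let the plane be z = a·E + b·N + c.
TP8−TP7: 344a − 98b = −145;  TP9−TP7: 65a + 196b = −145.
Solving gives a = −0.57769, b = −0.54822.
Gradient magnitude |∇z| = √(a² + b²) = √(0.33372 + 0.30054) = 0.79641.
True dip = arctan(0.79641) = 38.5°, dipping toward NE (azimuth ≈ 046°).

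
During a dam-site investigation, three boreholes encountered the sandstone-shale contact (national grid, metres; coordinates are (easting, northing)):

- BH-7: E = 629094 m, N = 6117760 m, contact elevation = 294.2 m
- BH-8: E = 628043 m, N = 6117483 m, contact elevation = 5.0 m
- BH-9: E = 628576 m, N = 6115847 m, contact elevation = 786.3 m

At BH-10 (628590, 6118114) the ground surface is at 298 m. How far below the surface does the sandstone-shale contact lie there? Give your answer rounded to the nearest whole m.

316 m

Let the plane be z = a·E + b·N + c.
BH-8−BH-7: −1051a − 277b = −289.2;  BH-9−BH-7: −518a − 1913b = 492.1.
Solving gives a = 0.36932130, b = −0.35724435.
Then c = 294.2 − a·629094 − b·6117760 = 1953491.55.
At (628590, 6118114): z_contact = 232151.7 − 2185661.6 + 1953491.55 = -18.4 m.
Depth below ground = 298 − (-18.4) = 316 m.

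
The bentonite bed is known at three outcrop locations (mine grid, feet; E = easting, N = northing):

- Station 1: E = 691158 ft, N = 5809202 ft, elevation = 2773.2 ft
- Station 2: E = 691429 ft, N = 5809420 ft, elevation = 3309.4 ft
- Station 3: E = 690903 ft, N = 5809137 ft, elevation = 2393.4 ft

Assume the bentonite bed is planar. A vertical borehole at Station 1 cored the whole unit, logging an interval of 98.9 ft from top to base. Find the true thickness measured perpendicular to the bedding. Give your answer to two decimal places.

53.74 ft

Let the plane be z = a·E + b·N + c.
Station 2−Station 1: 271a + 218b = 536.2;  Station 3−Station 1: −255a − 65b = −379.8.
Solving gives a = 1.26250, b = 0.89020.
|∇z| = √(a²+b²) = 1.54478, so dip δ = arctan(1.54478) = 57.08°.
True thickness = vertical thickness × cos δ = 98.9 × cos 57.08° = 53.74 ft.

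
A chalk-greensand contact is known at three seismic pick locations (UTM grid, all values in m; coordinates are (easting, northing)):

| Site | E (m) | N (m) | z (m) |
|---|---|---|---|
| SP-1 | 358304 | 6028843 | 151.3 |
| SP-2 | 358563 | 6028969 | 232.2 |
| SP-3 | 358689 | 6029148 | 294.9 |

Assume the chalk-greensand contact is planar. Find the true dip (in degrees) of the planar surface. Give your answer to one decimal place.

Two edge vectors: SP-1→SP-2 = (259, 126, 80.9), SP-1→SP-3 = (385, 305, 143.6).
Normal n = (SP-1→SP-2) × (SP-1→SP-3) = (-6580.9, -6045.9, 30485).
So ∂z/∂E = −n_x/n_z = 0.21587 and ∂z/∂N = −n_y/n_z = 0.19832.
Gradient magnitude |∇z| = √(a² + b²) = √(0.04660 + 0.03933) = 0.29314.
True dip = arctan(0.29314) = 16.3°, dipping toward SW (azimuth ≈ 227°).

16.3°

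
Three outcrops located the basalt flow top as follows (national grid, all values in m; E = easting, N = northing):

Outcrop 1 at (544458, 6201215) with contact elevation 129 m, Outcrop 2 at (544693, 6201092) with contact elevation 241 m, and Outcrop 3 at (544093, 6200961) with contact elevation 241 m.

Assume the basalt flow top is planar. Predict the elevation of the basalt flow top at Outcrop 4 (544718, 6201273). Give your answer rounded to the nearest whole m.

128 m

Let the plane be z = a·E + b·N + c.
Outcrop 2−Outcrop 1: 235a − 123b = 112;  Outcrop 3−Outcrop 1: −365a − 254b = 112.
Solving gives a = 0.14028780, b = −0.64253956.
Then c = 129 − a·544458 − b·6201215 = 3908274.15.
At (544718, 6201273): z = 76417.3 − 3984563.2 + 3908274.15 = 128.2 m.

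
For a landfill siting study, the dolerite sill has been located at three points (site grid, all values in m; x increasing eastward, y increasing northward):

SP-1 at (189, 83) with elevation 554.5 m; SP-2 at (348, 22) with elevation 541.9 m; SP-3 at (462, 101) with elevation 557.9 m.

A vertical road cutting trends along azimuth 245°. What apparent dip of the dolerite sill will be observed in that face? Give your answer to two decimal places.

Two edge vectors: SP-1→SP-2 = (159, -61, -12.6), SP-1→SP-3 = (273, 18, 3.4).
Normal n = (SP-1→SP-2) × (SP-1→SP-3) = (19.4, -3980.4, 19515).
So ∂z/∂x = −n_x/n_z = −0.00099 and ∂z/∂y = −n_y/n_z = 0.20397.
Unit vector along 245° is (sin 245°, cos 245°) = (-0.9063, -0.4226).
Slope in that direction = a·(-0.9063) + b·(-0.4226) = −0.08530.
Apparent dip = arctan|0.08530| = 4.88° (true dip is 11.5°, so apparent ≤ true as expected).

4.88°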